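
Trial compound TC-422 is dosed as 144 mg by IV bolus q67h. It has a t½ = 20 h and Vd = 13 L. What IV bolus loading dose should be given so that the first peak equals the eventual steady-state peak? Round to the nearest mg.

160 mg

f = (1/2)^(67/20) ≈ 0.098073; accumulation ratio R = 1/(1−f) ≈ 1.10874.
Loading dose to hit Cmax,ss on first dose: D_load = D_maint·R ≈ 144 × 1.10874 ≈ 159.66 mg.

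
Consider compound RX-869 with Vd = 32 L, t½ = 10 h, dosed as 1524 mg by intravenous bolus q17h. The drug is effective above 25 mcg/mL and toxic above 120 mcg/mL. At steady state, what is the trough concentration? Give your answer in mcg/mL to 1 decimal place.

Over one 17-h interval, 17/10 ≈ 1.7 half-lives elapse, leaving f ≈ 0.3078 of each dose.
Each bolus raises the concentration by D/Vd = 1524/32 ≈ 47.625 mcg/mL.
Steady-state trough Cmin,ss = C₀·f/(1−f) ≈ 47.625 × 0.3078/0.6922 ≈ 21.177 mcg/mL.
Trough 21.2 mcg/mL vs MEC 25 mcg/mL: subtherapeutic.

21.2 mcg/mL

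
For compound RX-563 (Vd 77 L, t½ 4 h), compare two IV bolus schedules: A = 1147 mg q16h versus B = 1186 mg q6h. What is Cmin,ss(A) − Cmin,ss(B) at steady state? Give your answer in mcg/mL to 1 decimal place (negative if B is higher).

Regimen A: f = (1/2)^(16/4) ≈ 0.0625; Cmin,ss = (1147/77)·f/(1−f) ≈ 0.993 mcg/mL.
Regimen B: f = (1/2)^(6/4) ≈ 0.3536; Cmin,ss = (1186/77)·f/(1−f) ≈ 8.426 mcg/mL.
Difference ≈ 0.993 − 8.426 ≈ -7.433 mcg/mL.

-7.4 mcg/mL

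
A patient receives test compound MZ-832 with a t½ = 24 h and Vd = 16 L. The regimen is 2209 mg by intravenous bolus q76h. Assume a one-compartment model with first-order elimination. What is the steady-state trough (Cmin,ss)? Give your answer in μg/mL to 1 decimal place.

17.3 μg/mL

Over one 76-h interval, 76/24 ≈ 3.1667 half-lives elapse, leaving f ≈ 0.1114 of each dose.
Single-dose peak C₀ = D/Vd = 2209/16 ≈ 138.062 μg/mL.
Steady-state trough Cmin,ss = C₀·f/(1−f) ≈ 138.062 × 0.1114/0.8886 ≈ 17.308 μg/mL.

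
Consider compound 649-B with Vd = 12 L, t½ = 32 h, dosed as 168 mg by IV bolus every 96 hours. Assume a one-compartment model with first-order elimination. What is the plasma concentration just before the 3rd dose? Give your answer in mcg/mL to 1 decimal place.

f = (1/2)^(τ/t½) = (1/2)^(96/32) ≈ 0.1250.
C₀ = D/Vd = 168/12 ≈ 14.000 mcg/mL.
Before the 3rd dose, 2 doses have been given. Superposition: Cmin = C₀·(f + f²).
≈ 14.000 × (0.1250 + 0.0156) ≈ 14.000 × 0.1406 ≈ 1.968 mcg/mL.

2.0 mcg/mL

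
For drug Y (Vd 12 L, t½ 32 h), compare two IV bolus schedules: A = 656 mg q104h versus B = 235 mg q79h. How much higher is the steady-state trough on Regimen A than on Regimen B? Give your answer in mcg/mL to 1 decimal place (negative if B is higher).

Regimen A: f = (1/2)^(104/32) ≈ 0.1051; Cmin,ss = (656/12)·f/(1−f) ≈ 6.420 mcg/mL.
Regimen B: f = (1/2)^(79/32) ≈ 0.1806; Cmin,ss = (235/12)·f/(1−f) ≈ 4.316 mcg/mL.
Difference ≈ 6.420 − 4.316 ≈ 2.104 mcg/mL.

2.1 mcg/mL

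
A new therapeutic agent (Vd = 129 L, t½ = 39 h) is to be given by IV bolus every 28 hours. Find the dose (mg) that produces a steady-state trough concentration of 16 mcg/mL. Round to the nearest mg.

τ/t½ = 28/39 ≈ 0.71795, so f = (1/2)^(28/39) ≈ 0.607961.
Cmin,ss = (D/Vd)·f/(1−f), so D = Cmin,ss·Vd·(1−f)/f.
D = 16 × 129 × (1−f)/f ≈ 16 × 129 × 0.64484 ≈ 1330.95 mg.

1331 mg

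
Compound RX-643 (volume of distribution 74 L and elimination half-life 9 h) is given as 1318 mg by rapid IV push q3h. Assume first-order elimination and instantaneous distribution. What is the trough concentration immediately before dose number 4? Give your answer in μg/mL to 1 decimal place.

34.3 μg/mL

f = (1/2)^(τ/t½) = (1/2)^(3/9) ≈ 0.7937.
C₀ = D/Vd = 1318/74 ≈ 17.811 μg/mL.
Before the 4th dose, 3 doses have been given. Superposition: Cmin = C₀·(f + f² + … + f^3).
≈ 17.811 × (0.7937 + 0.6300 + 0.5000) ≈ 17.811 × 1.9237 ≈ 34.263 μg/mL.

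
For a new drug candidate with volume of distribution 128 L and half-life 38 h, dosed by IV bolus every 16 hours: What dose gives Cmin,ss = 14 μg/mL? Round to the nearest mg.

τ/t½ = 16/38 ≈ 0.42105, so f = (1/2)^(16/38) ≈ 0.746879.
Cmin,ss = (D/Vd)·f/(1−f), so D = Cmin,ss·Vd·(1−f)/f.
D = 14 × 128 × (1−f)/f ≈ 14 × 128 × 0.33890 ≈ 607.31 mg.

607 mg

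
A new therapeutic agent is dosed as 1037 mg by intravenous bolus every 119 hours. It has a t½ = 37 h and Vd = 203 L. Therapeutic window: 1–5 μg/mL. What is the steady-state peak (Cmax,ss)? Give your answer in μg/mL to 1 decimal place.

5.7 μg/mL

Over one 119-h interval, 119/37 ≈ 3.2162 half-lives elapse, leaving f ≈ 0.1076 of each dose.
At steady state, accumulation factor R = 1/(1 − e^(−kτ)) ≈ 1.1206.
Each bolus raises the concentration by D/Vd = 1037/203 ≈ 5.108 μg/mL.
Cmax,ss = C₀/(1 − f) ≈ 5.108/0.8924 ≈ 5.724 μg/mL.
Peak 5.7 μg/mL vs MTC 5 μg/mL: exceeds toxic threshold.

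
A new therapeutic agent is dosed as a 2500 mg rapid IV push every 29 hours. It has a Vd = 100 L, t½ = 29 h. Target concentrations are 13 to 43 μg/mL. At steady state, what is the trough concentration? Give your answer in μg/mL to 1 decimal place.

τ = 29 h = 1 half-life, so f = (1/2)^1 = 0.5.
At steady state, R = 1/(1 − 0.5) = 2/1.
Single-dose peak C₀ = D/Vd = 2500/100 = 25 μg/mL.
Steady-state peak Cmax,ss = C₀·R = 25 × 2/1 ≈ 50.000 μg/mL.
Steady-state trough Cmin,ss = Cmax,ss·f ≈ 50.000 × 0.5 ≈ 25.000 μg/mL.
Trough 25.0 μg/mL vs MEC 13 μg/mL: adequate.

25.0 μg/mL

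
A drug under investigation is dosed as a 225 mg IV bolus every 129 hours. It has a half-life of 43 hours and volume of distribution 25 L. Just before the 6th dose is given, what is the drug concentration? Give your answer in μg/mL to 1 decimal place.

1.3 μg/mL

f = (1/2)^(τ/t½) = (1/2)^(129/43) ≈ 0.1250.
C₀ = D/Vd = 225/25 ≈ 9.000 μg/mL.
Before the 6th dose, 5 doses have been given. Superposition: Cmin = C₀·(f + f² + … + f^5).
≈ 9.000 × (0.1250 + 0.0156 + 0.0020 + 0.0002 + 0.0000) ≈ 9.000 × 0.1428 ≈ 1.285 μg/mL.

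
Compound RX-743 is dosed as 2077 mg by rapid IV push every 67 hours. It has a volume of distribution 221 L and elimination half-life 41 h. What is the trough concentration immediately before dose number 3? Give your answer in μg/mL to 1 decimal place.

4.0 μg/mL

f = (1/2)^(τ/t½) = (1/2)^(67/41) ≈ 0.3222.
C₀ = D/Vd = 2077/221 ≈ 9.398 μg/mL.
Before the 3rd dose, 2 doses have been given. Superposition: Cmin = C₀·(f + f²).
≈ 9.398 × (0.3222 + 0.1038) ≈ 9.398 × 0.4260 ≈ 4.004 μg/mL.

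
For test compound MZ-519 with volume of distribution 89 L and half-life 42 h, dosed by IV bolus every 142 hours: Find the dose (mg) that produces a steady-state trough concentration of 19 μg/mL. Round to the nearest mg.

τ/t½ = 142/42 ≈ 3.381, so f = (1/2)^(142/42) ≈ 0.095991.
Cmin,ss = (D/Vd)·f/(1−f), so D = Cmin,ss·Vd·(1−f)/f.
D = 19 × 89 × (1−f)/f ≈ 19 × 89 × 9.41764 ≈ 15925.23 mg.

15925 mg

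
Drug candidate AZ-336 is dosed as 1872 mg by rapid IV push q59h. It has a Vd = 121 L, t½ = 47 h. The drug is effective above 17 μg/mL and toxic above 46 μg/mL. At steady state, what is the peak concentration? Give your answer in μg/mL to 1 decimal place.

τ/t½ = 59/47 ≈ 1.2553, so fraction remaining f = (1/2)^(59/47) ≈ 0.4189.
At steady state, accumulation factor R = 1/(1 − e^(−kτ)) ≈ 1.7209.
Single-dose peak C₀ = D/Vd = 1872/121 ≈ 15.471 μg/mL.
Steady-state peak Cmax,ss = C₀·R ≈ 15.471 × 1.7209 ≈ 26.624 μg/mL.
Peak 26.6 μg/mL vs MTC 46 μg/mL: below toxic threshold.

26.6 μg/mL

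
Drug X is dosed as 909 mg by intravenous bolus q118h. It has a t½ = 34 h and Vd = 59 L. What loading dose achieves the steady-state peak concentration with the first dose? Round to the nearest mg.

f = (1/2)^(118/34) ≈ 0.090209; accumulation ratio R = 1/(1−f) ≈ 1.09915.
Loading dose to hit Cmax,ss on first dose: D_load = D_maint·R ≈ 909 × 1.09915 ≈ 999.13 mg.

999 mg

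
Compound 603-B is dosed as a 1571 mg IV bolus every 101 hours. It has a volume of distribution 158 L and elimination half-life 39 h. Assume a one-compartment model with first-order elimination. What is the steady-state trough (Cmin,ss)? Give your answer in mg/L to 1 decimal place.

2.0 mg/L

Over one 101-h interval, 101/39 ≈ 2.5897 half-lives elapse, leaving f ≈ 0.1661 of each dose.
At steady state, accumulation factor R = 1/(1 − e^(−kτ)) ≈ 1.1992.
Each bolus raises the concentration by D/Vd = 1571/158 ≈ 9.943 mg/L.
Steady-state peak Cmax,ss = C₀·R ≈ 9.943 × 1.1992 ≈ 11.924 mg/L.
One interval later, Cmin,ss = Cmax,ss·e^(−kτ) ≈ 11.924 × 0.1661 ≈ 1.981 mg/L.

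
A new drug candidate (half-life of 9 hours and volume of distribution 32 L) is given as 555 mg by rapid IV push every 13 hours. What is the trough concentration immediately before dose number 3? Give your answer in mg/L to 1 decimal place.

8.7 mg/L

f = (1/2)^(τ/t½) = (1/2)^(13/9) ≈ 0.3674.
C₀ = D/Vd = 555/32 ≈ 17.344 mg/L.
Before the 3rd dose, 2 doses have been given. Superposition: Cmin = C₀·(f + f²).
≈ 17.344 × (0.3674 + 0.1350) ≈ 17.344 × 0.5024 ≈ 8.714 mg/L.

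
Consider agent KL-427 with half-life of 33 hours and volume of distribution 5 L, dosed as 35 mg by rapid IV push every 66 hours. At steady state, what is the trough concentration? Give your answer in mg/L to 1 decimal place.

2.3 mg/L

The dosing interval is 2 half-lives, so f = 2^(−2) = 0.25.
Accumulation ratio R = 1/(1 − f) = 1/0.75 = 4/3.
Single-dose peak C₀ = D/Vd = 35/5 = 7 mg/L.
Steady-state peak Cmax,ss = C₀·R = 7 × 4/3 ≈ 9.333 mg/L.
Steady-state trough Cmin,ss = Cmax,ss·f ≈ 9.333 × 0.25 ≈ 2.333 mg/L.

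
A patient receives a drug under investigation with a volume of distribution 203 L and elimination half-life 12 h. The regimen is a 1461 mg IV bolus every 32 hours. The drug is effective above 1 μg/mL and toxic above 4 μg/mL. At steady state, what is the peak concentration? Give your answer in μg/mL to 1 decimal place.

8.5 μg/mL

k = ln2/t½ = ln2/12 ≈ 0.057762 h⁻¹; fraction remaining f = e^(−kτ) = e^(−0.057762×32) ≈ 0.1575.
At steady state, accumulation factor R = 1/(1 − e^(−kτ)) ≈ 1.1869.
Single-dose peak C₀ = D/Vd = 1461/203 ≈ 7.197 μg/mL.
Steady-state peak Cmax,ss = C₀·R ≈ 7.197 × 1.1869 ≈ 8.542 μg/mL.
Peak 8.5 μg/mL vs MTC 4 μg/mL: exceeds toxic threshold.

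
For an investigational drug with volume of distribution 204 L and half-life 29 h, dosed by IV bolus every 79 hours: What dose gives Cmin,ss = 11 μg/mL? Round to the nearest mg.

12584 mg

τ/t½ = 79/29 ≈ 2.7241, so f = (1/2)^(79/29) ≈ 0.151340.
Cmin,ss = (D/Vd)·f/(1−f), so D = Cmin,ss·Vd·(1−f)/f.
D = 11 × 204 × (1−f)/f ≈ 11 × 204 × 5.60764 ≈ 12583.54 mg.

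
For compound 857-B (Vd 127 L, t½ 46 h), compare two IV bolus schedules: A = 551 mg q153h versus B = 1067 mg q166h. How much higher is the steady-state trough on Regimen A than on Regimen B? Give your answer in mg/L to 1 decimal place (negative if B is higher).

Regimen A: f = (1/2)^(153/46) ≈ 0.0997; Cmin,ss = (551/127)·f/(1−f) ≈ 0.480 mg/L.
Regimen B: f = (1/2)^(166/46) ≈ 0.0820; Cmin,ss = (1067/127)·f/(1−f) ≈ 0.750 mg/L.
Difference ≈ 0.480 − 0.750 ≈ -0.270 mg/L.

-0.3 mg/L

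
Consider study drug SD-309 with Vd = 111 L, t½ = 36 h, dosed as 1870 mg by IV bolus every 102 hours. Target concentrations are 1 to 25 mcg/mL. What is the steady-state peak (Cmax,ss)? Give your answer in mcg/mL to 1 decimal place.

k = ln2/t½ = ln2/36 ≈ 0.019254 h⁻¹; fraction remaining f = e^(−kτ) = e^(−0.019254×102) ≈ 0.1403.
At steady state, accumulation factor R = 1/(1 − e^(−kτ)) ≈ 1.1632.
Single-dose peak C₀ = D/Vd = 1870/111 ≈ 16.847 mcg/mL.
Steady-state peak Cmax,ss = C₀·R ≈ 16.847 × 1.1632 ≈ 19.596 mcg/mL.
Peak 19.6 mcg/mL vs MTC 25 mcg/mL: below toxic threshold.

19.6 mcg/mL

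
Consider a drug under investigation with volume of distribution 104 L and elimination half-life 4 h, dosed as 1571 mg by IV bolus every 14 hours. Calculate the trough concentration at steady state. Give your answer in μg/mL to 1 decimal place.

1.5 μg/mL

τ/t½ = 14/4 ≈ 3.5, so fraction remaining f = (1/2)^(14/4) ≈ 0.0884.
Accumulation ratio R = 1/(1 − f) ≈ 1/0.9116 ≈ 1.0970.
Single-dose peak C₀ = D/Vd = 1571/104 ≈ 15.106 μg/mL.
Steady-state peak Cmax,ss = C₀·R ≈ 15.106 × 1.0970 ≈ 16.571 μg/mL.
One interval later, Cmin,ss = Cmax,ss·e^(−kτ) ≈ 16.571 × 0.0884 ≈ 1.465 μg/mL.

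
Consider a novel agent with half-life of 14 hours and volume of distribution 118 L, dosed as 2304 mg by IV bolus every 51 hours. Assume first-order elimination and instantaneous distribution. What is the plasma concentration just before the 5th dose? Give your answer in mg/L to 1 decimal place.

1.7 mg/L

f = (1/2)^(τ/t½) = (1/2)^(51/14) ≈ 0.0801.
C₀ = D/Vd = 2304/118 ≈ 19.525 mg/L.
Before the 5th dose, 4 doses have been given. Superposition: Cmin = C₀·(f + f² + … + f^4).
≈ 19.525 × (0.0801 + 0.0064 + 0.0005 + 0.0000) ≈ 19.525 × 0.0870 ≈ 1.699 mg/L.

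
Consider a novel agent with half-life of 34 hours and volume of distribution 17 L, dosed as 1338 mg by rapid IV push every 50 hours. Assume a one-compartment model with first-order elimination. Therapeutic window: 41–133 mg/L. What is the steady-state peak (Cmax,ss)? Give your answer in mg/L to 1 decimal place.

123.1 mg/L

k = ln2/t½ = ln2/34 ≈ 0.020387 h⁻¹; fraction remaining f = e^(−kτ) = e^(−0.020387×50) ≈ 0.3608.
At steady state, accumulation factor R = 1/(1 − e^(−kτ)) ≈ 1.5645.
Each bolus raises the concentration by D/Vd = 1338/17 ≈ 78.706 mg/L.
Cmax,ss = C₀/(1 − f) ≈ 78.706/0.6392 ≈ 123.132 mg/L.
Peak 123.1 mg/L vs MTC 133 mg/L: below toxic threshold.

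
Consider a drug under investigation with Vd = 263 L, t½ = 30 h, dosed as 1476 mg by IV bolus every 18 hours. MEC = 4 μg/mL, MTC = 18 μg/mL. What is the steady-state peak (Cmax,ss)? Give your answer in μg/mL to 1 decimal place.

16.5 μg/mL

k = ln2/t½ = ln2/30 ≈ 0.023105 h⁻¹; fraction remaining f = e^(−kτ) = e^(−0.023105×18) ≈ 0.6598.
Accumulation ratio R = 1/(1 − f) ≈ 1/0.3402 ≈ 2.9394.
Single-dose peak C₀ = D/Vd = 1476/263 ≈ 5.612 μg/mL.
Steady-state peak Cmax,ss = C₀·R ≈ 5.612 × 2.9394 ≈ 16.496 μg/mL.
Peak 16.5 μg/mL vs MTC 18 μg/mL: below toxic threshold.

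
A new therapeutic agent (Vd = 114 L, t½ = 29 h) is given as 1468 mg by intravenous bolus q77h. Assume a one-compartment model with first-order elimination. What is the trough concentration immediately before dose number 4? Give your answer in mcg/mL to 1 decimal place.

2.4 mcg/mL

f = (1/2)^(τ/t½) = (1/2)^(77/29) ≈ 0.1587.
C₀ = D/Vd = 1468/114 ≈ 12.877 mcg/mL.
Before the 4th dose, 3 doses have been given. Superposition: Cmin = C₀·(f + f² + … + f^3).
≈ 12.877 × (0.1587 + 0.0252 + 0.0040) ≈ 12.877 × 0.1879 ≈ 2.420 mcg/mL.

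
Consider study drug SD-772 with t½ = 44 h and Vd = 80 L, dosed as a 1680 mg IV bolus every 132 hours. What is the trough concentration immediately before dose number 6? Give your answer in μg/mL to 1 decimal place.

3.0 μg/mL

f = (1/2)^(τ/t½) = (1/2)^(132/44) ≈ 0.1250.
C₀ = D/Vd = 1680/80 ≈ 21.000 μg/mL.
Before the 6th dose, 5 doses have been given. Superposition: Cmin = C₀·(f + f² + … + f^5).
≈ 21.000 × (0.1250 + 0.0156 + 0.0020 + 0.0002 + 0.0000) ≈ 21.000 × 0.1428 ≈ 2.999 μg/mL.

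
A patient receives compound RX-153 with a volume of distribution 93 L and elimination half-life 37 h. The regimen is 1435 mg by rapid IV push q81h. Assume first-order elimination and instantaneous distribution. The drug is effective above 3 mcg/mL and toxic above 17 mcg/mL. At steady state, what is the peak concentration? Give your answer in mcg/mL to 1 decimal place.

k = ln2/t½ = ln2/37 ≈ 0.018734 h⁻¹; fraction remaining f = e^(−kτ) = e^(−0.018734×81) ≈ 0.2193.
Accumulation ratio R = 1/(1 − f) ≈ 1/0.7807 ≈ 1.2809.
Each bolus raises the concentration by D/Vd = 1435/93 ≈ 15.430 mcg/mL.
Steady-state peak Cmax,ss = C₀·R ≈ 15.430 × 1.2809 ≈ 19.764 mcg/mL.
Peak 19.8 mcg/mL vs MTC 17 mcg/mL: exceeds toxic threshold.

19.8 mcg/mL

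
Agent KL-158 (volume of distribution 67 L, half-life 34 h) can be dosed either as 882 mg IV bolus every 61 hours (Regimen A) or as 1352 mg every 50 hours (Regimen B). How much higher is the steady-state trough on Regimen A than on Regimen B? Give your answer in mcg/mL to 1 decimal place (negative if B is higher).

Regimen A: f = (1/2)^(61/34) ≈ 0.2883; Cmin,ss = (882/67)·f/(1−f) ≈ 5.333 mcg/mL.
Regimen B: f = (1/2)^(50/34) ≈ 0.3608; Cmin,ss = (1352/67)·f/(1−f) ≈ 11.390 mcg/mL.
Difference ≈ 5.333 − 11.390 ≈ -6.057 mcg/mL.

-6.1 mcg/mL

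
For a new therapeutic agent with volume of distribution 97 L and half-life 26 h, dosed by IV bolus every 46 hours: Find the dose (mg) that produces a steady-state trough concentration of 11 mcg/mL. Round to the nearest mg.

τ/t½ = 46/26 ≈ 1.7692, so f = (1/2)^(46/26) ≈ 0.293365.
Cmin,ss = (D/Vd)·f/(1−f), so D = Cmin,ss·Vd·(1−f)/f.
D = 11 × 97 × (1−f)/f ≈ 11 × 97 × 2.40872 ≈ 2570.10 mg.

2570 mg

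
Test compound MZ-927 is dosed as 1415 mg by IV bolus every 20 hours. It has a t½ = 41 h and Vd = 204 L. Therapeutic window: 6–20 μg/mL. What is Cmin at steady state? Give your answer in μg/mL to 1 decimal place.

τ/t½ = 20/41 ≈ 0.4878, so fraction remaining f = (1/2)^(20/41) ≈ 0.7131.
Each bolus raises the concentration by D/Vd = 1415/204 ≈ 6.936 μg/mL.
Steady-state trough Cmin,ss = C₀·f/(1−f) ≈ 6.936 × 0.7131/0.2869 ≈ 17.240 μg/mL.
Trough 17.2 μg/mL vs MEC 6 μg/mL: adequate.

17.2 μg/mL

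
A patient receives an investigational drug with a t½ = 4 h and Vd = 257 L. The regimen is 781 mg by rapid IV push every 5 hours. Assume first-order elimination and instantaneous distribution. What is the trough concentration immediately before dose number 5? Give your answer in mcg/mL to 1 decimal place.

2.1 mcg/mL

f = (1/2)^(τ/t½) = (1/2)^(5/4) ≈ 0.4204.
C₀ = D/Vd = 781/257 ≈ 3.039 mcg/mL.
Before the 5th dose, 4 doses have been given. Superposition: Cmin = C₀·(f + f² + … + f^4).
≈ 3.039 × (0.4204 + 0.1767 + 0.0743 + 0.0312) ≈ 3.039 × 0.7026 ≈ 2.135 mcg/mL.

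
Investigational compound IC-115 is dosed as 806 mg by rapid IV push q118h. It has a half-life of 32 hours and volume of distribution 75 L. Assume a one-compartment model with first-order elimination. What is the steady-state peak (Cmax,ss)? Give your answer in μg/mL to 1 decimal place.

11.7 μg/mL

τ/t½ = 118/32 ≈ 3.6875, so fraction remaining f = (1/2)^(118/32) ≈ 0.0776.
Accumulation ratio R = 1/(1 − f) ≈ 1/0.9224 ≈ 1.0841.
Each bolus raises the concentration by D/Vd = 806/75 ≈ 10.747 μg/mL.
Cmax,ss = C₀/(1 − f) ≈ 10.747/0.9224 ≈ 11.651 μg/mL.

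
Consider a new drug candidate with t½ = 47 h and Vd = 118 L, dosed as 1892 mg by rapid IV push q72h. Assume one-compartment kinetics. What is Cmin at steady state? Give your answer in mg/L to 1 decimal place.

8.5 mg/L

τ/t½ = 72/47 ≈ 1.5319, so fraction remaining f = (1/2)^(72/47) ≈ 0.3458.
At steady state, accumulation factor R = 1/(1 − e^(−kτ)) ≈ 1.5286.
Single-dose peak C₀ = D/Vd = 1892/118 ≈ 16.034 mg/L.
Steady-state peak Cmax,ss = C₀·R ≈ 16.034 × 1.5286 ≈ 24.510 mg/L.
One interval later, Cmin,ss = Cmax,ss·e^(−kτ) ≈ 24.510 × 0.3458 ≈ 8.476 mg/L.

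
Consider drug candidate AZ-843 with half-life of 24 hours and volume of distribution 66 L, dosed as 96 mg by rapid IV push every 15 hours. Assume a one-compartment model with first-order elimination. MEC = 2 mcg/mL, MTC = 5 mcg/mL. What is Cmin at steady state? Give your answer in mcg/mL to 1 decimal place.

2.7 mcg/mL

k = ln2/t½ = ln2/24 ≈ 0.028881 h⁻¹; fraction remaining f = e^(−kτ) = e^(−0.028881×15) ≈ 0.6484.
Accumulation ratio R = 1/(1 − f) ≈ 1/0.3516 ≈ 2.8441.
Single-dose peak C₀ = D/Vd = 96/66 ≈ 1.455 mcg/mL.
Steady-state peak Cmax,ss = C₀·R ≈ 1.455 × 2.8441 ≈ 4.138 mcg/mL.
Steady-state trough Cmin,ss = Cmax,ss·f ≈ 4.138 × 0.6484 ≈ 2.683 mcg/mL.
Trough 2.7 mcg/mL vs MEC 2 mcg/mL: adequate.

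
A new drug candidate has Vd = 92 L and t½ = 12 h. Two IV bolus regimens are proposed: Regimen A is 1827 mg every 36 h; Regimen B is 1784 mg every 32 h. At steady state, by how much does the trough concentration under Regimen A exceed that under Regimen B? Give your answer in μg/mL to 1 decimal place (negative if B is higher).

-0.8 μg/mL

Regimen A: f = (1/2)^(36/12) ≈ 0.1250; Cmin,ss = (1827/92)·f/(1−f) ≈ 2.837 μg/mL.
Regimen B: f = (1/2)^(32/12) ≈ 0.1575; Cmin,ss = (1784/92)·f/(1−f) ≈ 3.625 μg/mL.
Difference ≈ 2.837 − 3.625 ≈ -0.788 μg/mL.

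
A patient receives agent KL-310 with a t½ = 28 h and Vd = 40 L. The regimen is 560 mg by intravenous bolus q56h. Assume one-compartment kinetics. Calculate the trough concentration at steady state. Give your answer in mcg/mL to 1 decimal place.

4.7 mcg/mL

The dosing interval is 2 half-lives, so f = 2^(−2) = 0.25.
Accumulation ratio R = 1/(1 − f) = 1/0.75 = 4/3.
Single-dose peak C₀ = D/Vd = 560/40 = 14 mcg/mL.
Steady-state peak Cmax,ss = C₀·R = 14 × 4/3 ≈ 18.667 mcg/mL.
Steady-state trough Cmin,ss = Cmax,ss·f ≈ 18.667 × 0.25 ≈ 4.667 mcg/mL.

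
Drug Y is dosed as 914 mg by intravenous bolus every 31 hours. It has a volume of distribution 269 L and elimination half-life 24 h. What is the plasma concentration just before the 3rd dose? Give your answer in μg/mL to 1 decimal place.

f = (1/2)^(τ/t½) = (1/2)^(31/24) ≈ 0.4085.
C₀ = D/Vd = 914/269 ≈ 3.398 μg/mL.
Before the 3rd dose, 2 doses have been given. Superposition: Cmin = C₀·(f + f²).
≈ 3.398 × (0.4085 + 0.1669) ≈ 3.398 × 0.5754 ≈ 1.955 μg/mL.

2.0 μg/mL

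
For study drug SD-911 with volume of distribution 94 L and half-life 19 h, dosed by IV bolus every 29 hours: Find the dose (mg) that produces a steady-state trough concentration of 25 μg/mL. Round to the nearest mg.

τ/t½ = 29/19 ≈ 1.5263, so f = (1/2)^(29/19) ≈ 0.347163.
Cmin,ss = (D/Vd)·f/(1−f), so D = Cmin,ss·Vd·(1−f)/f.
D = 25 × 94 × (1−f)/f ≈ 25 × 94 × 1.88049 ≈ 4419.15 mg.

4419 mg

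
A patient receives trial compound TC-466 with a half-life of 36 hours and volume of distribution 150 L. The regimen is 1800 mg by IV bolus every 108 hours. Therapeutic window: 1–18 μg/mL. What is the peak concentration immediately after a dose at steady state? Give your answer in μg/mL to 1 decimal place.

τ = 108 h = 3 half-lives, so f = (1/2)^3 = 0.125.
At steady state, R = 1/(1 − 0.125) = 8/7.
Single-dose peak C₀ = D/Vd = 1800/150 = 12 μg/mL.
Steady-state peak Cmax,ss = C₀·R = 12 × 8/7 ≈ 13.714 μg/mL.
Peak 13.7 μg/mL vs MTC 18 μg/mL: below toxic threshold.

13.7 μg/mL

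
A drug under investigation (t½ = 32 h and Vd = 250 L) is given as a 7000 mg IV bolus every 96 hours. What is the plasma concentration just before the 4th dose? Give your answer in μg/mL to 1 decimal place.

f = (1/2)^(τ/t½) = (1/2)^(96/32) ≈ 0.1250.
C₀ = D/Vd = 7000/250 ≈ 28.000 μg/mL.
Before the 4th dose, 3 doses have been given. Superposition: Cmin = C₀·(f + f² + … + f^3).
≈ 28.000 × (0.1250 + 0.0156 + 0.0020) ≈ 28.000 × 0.1426 ≈ 3.993 μg/mL.

4.0 μg/mL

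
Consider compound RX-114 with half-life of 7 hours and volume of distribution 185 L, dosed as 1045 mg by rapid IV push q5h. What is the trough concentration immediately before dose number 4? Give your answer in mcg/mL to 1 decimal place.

6.8 mcg/mL

f = (1/2)^(τ/t½) = (1/2)^(5/7) ≈ 0.6095.
C₀ = D/Vd = 1045/185 ≈ 5.649 mcg/mL.
Before the 4th dose, 3 doses have been given. Superposition: Cmin = C₀·(f + f² + … + f^3).
≈ 5.649 × (0.6095 + 0.3715 + 0.2264) ≈ 5.649 × 1.2074 ≈ 6.821 mcg/mL.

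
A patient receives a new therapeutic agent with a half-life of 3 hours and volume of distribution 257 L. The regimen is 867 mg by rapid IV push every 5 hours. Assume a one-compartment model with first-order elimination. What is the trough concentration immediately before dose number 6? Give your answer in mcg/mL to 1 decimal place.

1.5 mcg/mL

f = (1/2)^(τ/t½) = (1/2)^(5/3) ≈ 0.3150.
C₀ = D/Vd = 867/257 ≈ 3.374 mcg/mL.
Before the 6th dose, 5 doses have been given. Superposition: Cmin = C₀·(f + f² + … + f^5).
≈ 3.374 × (0.3150 + 0.0992 + 0.0313 + 0.0098 + 0.0031) ≈ 3.374 × 0.4584 ≈ 1.547 mcg/mL.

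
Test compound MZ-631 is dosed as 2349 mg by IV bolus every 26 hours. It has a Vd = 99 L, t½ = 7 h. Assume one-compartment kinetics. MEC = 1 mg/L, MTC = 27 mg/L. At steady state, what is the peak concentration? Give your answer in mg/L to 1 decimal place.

τ/t½ = 26/7 ≈ 3.7143, so fraction remaining f = (1/2)^(26/7) ≈ 0.0762.
Accumulation ratio R = 1/(1 − f) ≈ 1/0.9238 ≈ 1.0825.
Single-dose peak C₀ = D/Vd = 2349/99 ≈ 23.727 mg/L.
Steady-state peak Cmax,ss = C₀·R ≈ 23.727 × 1.0825 ≈ 25.684 mg/L.
Peak 25.7 mg/L vs MTC 27 mg/L: below toxic threshold.

25.7 mg/L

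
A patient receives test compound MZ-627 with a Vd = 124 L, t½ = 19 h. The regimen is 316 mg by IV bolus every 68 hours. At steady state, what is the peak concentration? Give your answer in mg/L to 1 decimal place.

2.8 mg/L

Over one 68-h interval, 68/19 ≈ 3.5789 half-lives elapse, leaving f ≈ 0.0837 of each dose.
Accumulation ratio R = 1/(1 − f) ≈ 1/0.9163 ≈ 1.0913.
Single-dose peak C₀ = D/Vd = 316/124 ≈ 2.548 mg/L.
Steady-state peak Cmax,ss = C₀·R ≈ 2.548 × 1.0913 ≈ 2.781 mg/L.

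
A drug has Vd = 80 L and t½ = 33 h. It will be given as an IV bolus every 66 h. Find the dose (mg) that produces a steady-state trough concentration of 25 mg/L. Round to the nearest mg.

τ/t½ = 66/33 ≈ 2, so f = (1/2)^(66/33) ≈ 0.250000.
Cmin,ss = (D/Vd)·f/(1−f), so D = Cmin,ss·Vd·(1−f)/f.
D = 25 × 80 × (1−f)/f ≈ 25 × 80 × 3.00000 ≈ 6000.00 mg.

6000 mg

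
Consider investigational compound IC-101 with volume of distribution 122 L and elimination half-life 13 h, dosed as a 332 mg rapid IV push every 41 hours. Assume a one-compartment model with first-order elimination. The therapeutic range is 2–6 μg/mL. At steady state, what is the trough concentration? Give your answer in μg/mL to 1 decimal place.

k = ln2/t½ = ln2/13 ≈ 0.053319 h⁻¹; fraction remaining f = e^(−kτ) = e^(−0.053319×41) ≈ 0.1124.
At steady state, accumulation factor R = 1/(1 − e^(−kτ)) ≈ 1.1266.
Each bolus raises the concentration by D/Vd = 332/122 ≈ 2.721 μg/mL.
Steady-state peak Cmax,ss = C₀·R ≈ 2.721 × 1.1266 ≈ 3.065 μg/mL.
Steady-state trough Cmin,ss = Cmax,ss·f ≈ 3.065 × 0.1124 ≈ 0.345 μg/mL.
Trough 0.3 μg/mL vs MEC 2 μg/mL: subtherapeutic.

0.3 μg/mL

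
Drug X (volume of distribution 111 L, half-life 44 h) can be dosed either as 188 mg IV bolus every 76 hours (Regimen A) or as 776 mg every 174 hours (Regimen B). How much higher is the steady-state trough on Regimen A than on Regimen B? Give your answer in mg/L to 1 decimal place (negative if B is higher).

0.3 mg/L

Regimen A: f = (1/2)^(76/44) ≈ 0.3020; Cmin,ss = (188/111)·f/(1−f) ≈ 0.733 mg/L.
Regimen B: f = (1/2)^(174/44) ≈ 0.0645; Cmin,ss = (776/111)·f/(1−f) ≈ 0.482 mg/L.
Difference ≈ 0.733 − 0.482 ≈ 0.251 mg/L.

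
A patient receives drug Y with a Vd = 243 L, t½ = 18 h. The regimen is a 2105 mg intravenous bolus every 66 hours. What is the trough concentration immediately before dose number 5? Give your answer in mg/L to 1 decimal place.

f = (1/2)^(τ/t½) = (1/2)^(66/18) ≈ 0.0787.
C₀ = D/Vd = 2105/243 ≈ 8.663 mg/L.
Before the 5th dose, 4 doses have been given. Superposition: Cmin = C₀·(f + f² + … + f^4).
≈ 8.663 × (0.0787 + 0.0062 + 0.0005 + 0.0000) ≈ 8.663 × 0.0854 ≈ 0.740 mg/L.

0.7 mg/L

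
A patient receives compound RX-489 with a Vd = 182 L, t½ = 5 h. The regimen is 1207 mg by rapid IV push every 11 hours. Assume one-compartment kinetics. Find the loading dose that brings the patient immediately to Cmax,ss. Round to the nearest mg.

1543 mg

f = (1/2)^(11/5) ≈ 0.217638; accumulation ratio R = 1/(1−f) ≈ 1.27818.
Loading dose to hit Cmax,ss on first dose: D_load = D_maint·R ≈ 1207 × 1.27818 ≈ 1542.76 mg.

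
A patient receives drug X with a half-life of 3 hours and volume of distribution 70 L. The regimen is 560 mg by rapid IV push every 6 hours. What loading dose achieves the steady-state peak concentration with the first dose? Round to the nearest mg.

f = (1/2)^(6/3) ≈ 0.250000; accumulation ratio R = 1/(1−f) ≈ 1.33333.
Loading dose to hit Cmax,ss on first dose: D_load = D_maint·R ≈ 560 × 1.33333 ≈ 746.66 mg.

747 mg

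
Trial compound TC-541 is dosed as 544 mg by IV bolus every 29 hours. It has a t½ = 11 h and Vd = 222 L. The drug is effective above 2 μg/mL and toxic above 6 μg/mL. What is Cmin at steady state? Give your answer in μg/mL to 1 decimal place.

0.5 μg/mL

Over one 29-h interval, 29/11 ≈ 2.6364 half-lives elapse, leaving f ≈ 0.1608 of each dose.
Each bolus raises the concentration by D/Vd = 544/222 ≈ 2.450 μg/mL.
Steady-state trough Cmin,ss = C₀·f/(1−f) ≈ 2.450 × 0.1608/0.8392 ≈ 0.469 μg/mL.
Trough 0.5 μg/mL vs MEC 2 μg/mL: subtherapeutic.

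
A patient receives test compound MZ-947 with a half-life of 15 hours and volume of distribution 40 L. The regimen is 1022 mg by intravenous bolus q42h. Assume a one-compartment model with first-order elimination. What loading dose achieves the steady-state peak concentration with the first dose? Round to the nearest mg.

f = (1/2)^(42/15) ≈ 0.143587; accumulation ratio R = 1/(1−f) ≈ 1.16766.
Loading dose to hit Cmax,ss on first dose: D_load = D_maint·R ≈ 1022 × 1.16766 ≈ 1193.35 mg.

1193 mg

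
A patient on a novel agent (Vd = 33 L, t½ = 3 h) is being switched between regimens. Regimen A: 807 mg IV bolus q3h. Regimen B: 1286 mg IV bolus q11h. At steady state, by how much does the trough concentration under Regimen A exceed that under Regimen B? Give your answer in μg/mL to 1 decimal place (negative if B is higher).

Regimen A: f = (1/2)^(3/3) ≈ 0.5000; Cmin,ss = (807/33)·f/(1−f) ≈ 24.455 μg/mL.
Regimen B: f = (1/2)^(11/3) ≈ 0.0787; Cmin,ss = (1286/33)·f/(1−f) ≈ 3.329 μg/mL.
Difference ≈ 24.455 − 3.329 ≈ 21.126 μg/mL.

21.1 μg/mL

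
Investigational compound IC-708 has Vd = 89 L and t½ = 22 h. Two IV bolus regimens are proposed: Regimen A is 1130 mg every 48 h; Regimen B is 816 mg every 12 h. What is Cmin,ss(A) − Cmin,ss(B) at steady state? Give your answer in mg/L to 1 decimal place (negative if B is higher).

Regimen A: f = (1/2)^(48/22) ≈ 0.2204; Cmin,ss = (1130/89)·f/(1−f) ≈ 3.589 mg/L.
Regimen B: f = (1/2)^(12/22) ≈ 0.6852; Cmin,ss = (816/89)·f/(1−f) ≈ 19.956 mg/L.
Difference ≈ 3.589 − 19.956 ≈ -16.367 mg/L.

-16.4 mg/L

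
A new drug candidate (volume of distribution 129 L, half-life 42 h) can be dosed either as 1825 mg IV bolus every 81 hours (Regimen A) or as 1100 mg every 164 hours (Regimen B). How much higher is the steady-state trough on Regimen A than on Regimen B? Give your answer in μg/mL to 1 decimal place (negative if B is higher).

Regimen A: f = (1/2)^(81/42) ≈ 0.2627; Cmin,ss = (1825/129)·f/(1−f) ≈ 5.041 μg/mL.
Regimen B: f = (1/2)^(164/42) ≈ 0.0668; Cmin,ss = (1100/129)·f/(1−f) ≈ 0.610 μg/mL.
Difference ≈ 5.041 − 0.610 ≈ 4.431 μg/mL.

4.4 μg/mL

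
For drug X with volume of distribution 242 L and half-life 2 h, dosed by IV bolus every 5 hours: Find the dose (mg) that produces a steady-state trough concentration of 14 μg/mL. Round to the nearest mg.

15777 mg

τ/t½ = 5/2 ≈ 2.5, so f = (1/2)^(5/2) ≈ 0.176777.
Cmin,ss = (D/Vd)·f/(1−f), so D = Cmin,ss·Vd·(1−f)/f.
D = 14 × 242 × (1−f)/f ≈ 14 × 242 × 4.65684 ≈ 15777.37 mg.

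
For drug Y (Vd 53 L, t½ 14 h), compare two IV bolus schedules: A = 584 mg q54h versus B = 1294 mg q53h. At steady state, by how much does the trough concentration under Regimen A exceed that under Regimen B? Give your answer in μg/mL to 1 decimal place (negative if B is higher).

Regimen A: f = (1/2)^(54/14) ≈ 0.0690; Cmin,ss = (584/53)·f/(1−f) ≈ 0.817 μg/mL.
Regimen B: f = (1/2)^(53/14) ≈ 0.0725; Cmin,ss = (1294/53)·f/(1−f) ≈ 1.908 μg/mL.
Difference ≈ 0.817 − 1.908 ≈ -1.091 μg/mL.

-1.1 μg/mL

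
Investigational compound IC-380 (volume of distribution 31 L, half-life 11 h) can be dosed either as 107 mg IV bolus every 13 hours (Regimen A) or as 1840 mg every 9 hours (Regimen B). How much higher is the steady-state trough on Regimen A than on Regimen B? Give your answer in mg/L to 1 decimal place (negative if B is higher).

Regimen A: f = (1/2)^(13/11) ≈ 0.4408; Cmin,ss = (107/31)·f/(1−f) ≈ 2.721 mg/L.
Regimen B: f = (1/2)^(9/11) ≈ 0.5672; Cmin,ss = (1840/31)·f/(1−f) ≈ 77.787 mg/L.
Difference ≈ 2.721 − 77.787 ≈ -75.066 mg/L.

-75.1 mg/L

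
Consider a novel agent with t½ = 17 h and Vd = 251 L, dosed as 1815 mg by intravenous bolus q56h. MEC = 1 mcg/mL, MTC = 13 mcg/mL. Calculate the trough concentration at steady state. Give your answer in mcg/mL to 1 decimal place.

0.8 mcg/mL

τ/t½ = 56/17 ≈ 3.2941, so fraction remaining f = (1/2)^(56/17) ≈ 0.1019.
Single-dose peak C₀ = D/Vd = 1815/251 ≈ 7.231 mcg/mL.
Steady-state trough Cmin,ss = C₀·f/(1−f) ≈ 7.231 × 0.1019/0.8981 ≈ 0.820 mcg/mL.
Trough 0.8 mcg/mL vs MEC 1 mcg/mL: subtherapeutic.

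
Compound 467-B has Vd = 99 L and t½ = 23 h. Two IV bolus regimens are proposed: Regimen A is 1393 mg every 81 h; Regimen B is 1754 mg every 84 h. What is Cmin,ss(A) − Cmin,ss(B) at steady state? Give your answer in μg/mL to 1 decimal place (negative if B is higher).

Regimen A: f = (1/2)^(81/23) ≈ 0.0871; Cmin,ss = (1393/99)·f/(1−f) ≈ 1.342 μg/mL.
Regimen B: f = (1/2)^(84/23) ≈ 0.0795; Cmin,ss = (1754/99)·f/(1−f) ≈ 1.530 μg/mL.
Difference ≈ 1.342 − 1.530 ≈ -0.188 μg/mL.

-0.2 μg/mL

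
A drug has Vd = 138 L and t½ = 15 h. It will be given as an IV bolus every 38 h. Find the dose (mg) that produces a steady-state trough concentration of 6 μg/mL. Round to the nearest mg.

3965 mg

τ/t½ = 38/15 ≈ 2.5333, so f = (1/2)^(38/15) ≈ 0.172739.
Cmin,ss = (D/Vd)·f/(1−f), so D = Cmin,ss·Vd·(1−f)/f.
D = 6 × 138 × (1−f)/f ≈ 6 × 138 × 4.78908 ≈ 3965.36 mg.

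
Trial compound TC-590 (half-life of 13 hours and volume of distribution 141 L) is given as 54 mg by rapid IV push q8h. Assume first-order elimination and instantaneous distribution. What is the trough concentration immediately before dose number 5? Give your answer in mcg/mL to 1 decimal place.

f = (1/2)^(τ/t½) = (1/2)^(8/13) ≈ 0.6528.
C₀ = D/Vd = 54/141 ≈ 0.383 mcg/mL.
Before the 5th dose, 4 doses have been given. Superposition: Cmin = C₀·(f + f² + … + f^4).
≈ 0.383 × (0.6528 + 0.4261 + 0.2782 + 0.1816) ≈ 0.383 × 1.5387 ≈ 0.589 mcg/mL.

0.6 mcg/mL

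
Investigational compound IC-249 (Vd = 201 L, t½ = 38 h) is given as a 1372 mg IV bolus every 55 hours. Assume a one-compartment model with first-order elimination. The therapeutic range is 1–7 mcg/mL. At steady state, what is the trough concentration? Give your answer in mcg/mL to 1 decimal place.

Over one 55-h interval, 55/38 ≈ 1.4474 half-lives elapse, leaving f ≈ 0.3667 of each dose.
At steady state, accumulation factor R = 1/(1 − e^(−kτ)) ≈ 1.5790.
Each bolus raises the concentration by D/Vd = 1372/201 ≈ 6.826 mcg/mL.
Steady-state peak Cmax,ss = C₀·R ≈ 6.826 × 1.5790 ≈ 10.778 mcg/mL.
One interval later, Cmin,ss = Cmax,ss·e^(−kτ) ≈ 10.778 × 0.3667 ≈ 3.952 mcg/mL.
Trough 4.0 mcg/mL vs MEC 1 mcg/mL: adequate.

4.0 mcg/mL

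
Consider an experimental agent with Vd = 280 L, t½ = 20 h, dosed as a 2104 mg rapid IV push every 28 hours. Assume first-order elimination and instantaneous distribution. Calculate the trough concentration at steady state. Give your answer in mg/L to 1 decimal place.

4.6 mg/L

Over one 28-h interval, 28/20 ≈ 1.4 half-lives elapse, leaving f ≈ 0.3789 of each dose.
Each bolus raises the concentration by D/Vd = 2104/280 ≈ 7.514 mg/L.
Steady-state trough Cmin,ss = C₀·f/(1−f) ≈ 7.514 × 0.3789/0.6211 ≈ 4.584 mg/L.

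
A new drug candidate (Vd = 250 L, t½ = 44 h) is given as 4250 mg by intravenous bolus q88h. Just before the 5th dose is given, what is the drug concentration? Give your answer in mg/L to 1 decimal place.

5.6 mg/L

f = (1/2)^(τ/t½) = (1/2)^(88/44) ≈ 0.2500.
C₀ = D/Vd = 4250/250 ≈ 17.000 mg/L.
Before the 5th dose, 4 doses have been given. Superposition: Cmin = C₀·(f + f² + … + f^4).
≈ 17.000 × (0.2500 + 0.0625 + 0.0156 + 0.0039) ≈ 17.000 × 0.3320 ≈ 5.644 mg/L.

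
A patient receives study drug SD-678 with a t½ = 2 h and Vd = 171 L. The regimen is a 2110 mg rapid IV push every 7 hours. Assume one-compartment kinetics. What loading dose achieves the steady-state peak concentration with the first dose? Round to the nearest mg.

f = (1/2)^(7/2) ≈ 0.088388; accumulation ratio R = 1/(1−f) ≈ 1.09696.
Loading dose to hit Cmax,ss on first dose: D_load = D_maint·R ≈ 2110 × 1.09696 ≈ 2314.59 mg.

2315 mg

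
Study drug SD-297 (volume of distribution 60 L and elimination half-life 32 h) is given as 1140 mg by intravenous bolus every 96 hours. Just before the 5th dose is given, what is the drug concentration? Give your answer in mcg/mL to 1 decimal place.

f = (1/2)^(τ/t½) = (1/2)^(96/32) ≈ 0.1250.
C₀ = D/Vd = 1140/60 ≈ 19.000 mcg/mL.
Before the 5th dose, 4 doses have been given. Superposition: Cmin = C₀·(f + f² + … + f^4).
≈ 19.000 × (0.1250 + 0.0156 + 0.0020 + 0.0002) ≈ 19.000 × 0.1428 ≈ 2.713 mcg/mL.

2.7 mcg/mL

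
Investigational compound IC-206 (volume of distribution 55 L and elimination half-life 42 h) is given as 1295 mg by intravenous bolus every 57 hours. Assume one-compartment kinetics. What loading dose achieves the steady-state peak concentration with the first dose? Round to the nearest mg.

f = (1/2)^(57/42) ≈ 0.390355; accumulation ratio R = 1/(1−f) ≈ 1.64030.
Loading dose to hit Cmax,ss on first dose: D_load = D_maint·R ≈ 1295 × 1.64030 ≈ 2124.19 mg.

2124 mg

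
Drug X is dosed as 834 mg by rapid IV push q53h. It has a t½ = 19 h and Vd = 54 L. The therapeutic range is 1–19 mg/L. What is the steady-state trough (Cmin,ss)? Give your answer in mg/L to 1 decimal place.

2.6 mg/L

τ/t½ = 53/19 ≈ 2.7895, so fraction remaining f = (1/2)^(53/19) ≈ 0.1446.
At steady state, accumulation factor R = 1/(1 − e^(−kτ)) ≈ 1.1690.
Single-dose peak C₀ = D/Vd = 834/54 ≈ 15.444 mg/L.
Steady-state peak Cmax,ss = C₀·R ≈ 15.444 × 1.1690 ≈ 18.054 mg/L.
Steady-state trough Cmin,ss = Cmax,ss·f ≈ 18.054 × 0.1446 ≈ 2.611 mg/L.
Trough 2.6 mg/L vs MEC 1 mg/L: adequate.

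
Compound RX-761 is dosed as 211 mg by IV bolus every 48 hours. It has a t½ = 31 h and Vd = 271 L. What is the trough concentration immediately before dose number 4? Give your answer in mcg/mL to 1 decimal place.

0.4 mcg/mL

f = (1/2)^(τ/t½) = (1/2)^(48/31) ≈ 0.3419.
C₀ = D/Vd = 211/271 ≈ 0.779 mcg/mL.
Before the 4th dose, 3 doses have been given. Superposition: Cmin = C₀·(f + f² + … + f^3).
≈ 0.779 × (0.3419 + 0.1169 + 0.0400) ≈ 0.779 × 0.4988 ≈ 0.389 mcg/mL.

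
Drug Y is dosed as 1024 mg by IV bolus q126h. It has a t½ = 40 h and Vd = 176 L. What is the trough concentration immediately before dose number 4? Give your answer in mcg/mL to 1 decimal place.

0.7 mcg/mL

f = (1/2)^(τ/t½) = (1/2)^(126/40) ≈ 0.1127.
C₀ = D/Vd = 1024/176 ≈ 5.818 mcg/mL.
Before the 4th dose, 3 doses have been given. Superposition: Cmin = C₀·(f + f² + … + f^3).
≈ 5.818 × (0.1127 + 0.0127 + 0.0014) ≈ 5.818 × 0.1268 ≈ 0.738 mcg/mL.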